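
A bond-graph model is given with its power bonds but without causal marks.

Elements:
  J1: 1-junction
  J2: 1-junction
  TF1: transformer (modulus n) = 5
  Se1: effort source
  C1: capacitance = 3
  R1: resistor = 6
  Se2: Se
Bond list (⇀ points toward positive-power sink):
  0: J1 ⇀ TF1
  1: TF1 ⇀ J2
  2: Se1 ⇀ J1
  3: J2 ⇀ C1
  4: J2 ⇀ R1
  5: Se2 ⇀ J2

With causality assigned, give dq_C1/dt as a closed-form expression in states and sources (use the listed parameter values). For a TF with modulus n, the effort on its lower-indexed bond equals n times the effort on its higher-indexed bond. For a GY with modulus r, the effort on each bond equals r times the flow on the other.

dq_C1/dt = E_Se1/30 + E_Se2/6 - q_C1/18

#2 |J1  (Se1 fixes effort; stroke away)
#5 |J2  (source Se2 imposes e)
#0 |TF1  (J1: last free bond brings flow in)
#1 |J2  (through TF1, causality passes straight; one stroke at TF1)
#3 |J2  (prefer integral on C1)
#4 |R1  (J2 needs exactly one f-in)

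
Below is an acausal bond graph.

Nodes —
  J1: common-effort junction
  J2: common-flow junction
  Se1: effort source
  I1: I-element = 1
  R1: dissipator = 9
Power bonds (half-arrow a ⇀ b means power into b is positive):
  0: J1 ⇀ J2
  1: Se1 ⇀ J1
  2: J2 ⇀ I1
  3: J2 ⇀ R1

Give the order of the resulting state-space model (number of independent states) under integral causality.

1  (I1 all integral)

bond 1 stroke at J1  (source Se1 imposes e)
bond 0 stroke at J2  (0-jn J1 has e-setter on 1)
bond 2 stroke at I1  (prefer integral on I1)
bond 3 stroke at J2  (J2 flow already set via bond 2)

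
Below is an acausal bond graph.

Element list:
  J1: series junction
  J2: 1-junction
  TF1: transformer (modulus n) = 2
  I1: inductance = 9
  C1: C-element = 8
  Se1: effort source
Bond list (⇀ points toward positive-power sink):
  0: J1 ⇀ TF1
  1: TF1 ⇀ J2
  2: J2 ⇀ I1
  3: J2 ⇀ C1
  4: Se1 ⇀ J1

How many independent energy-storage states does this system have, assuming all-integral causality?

2  (C1, I1 all integral)

β4 stroke at J1  (Se1 fixes effort; stroke away)
β0 stroke at TF1  (only one flow-in slot at J1)
β1 stroke at J2  (through TF1, causality passes straight; one stroke at TF1)
β2 stroke at I1  (prefer integral on I1)
β3 stroke at J2  (1-jn J2 has f-setter on 2)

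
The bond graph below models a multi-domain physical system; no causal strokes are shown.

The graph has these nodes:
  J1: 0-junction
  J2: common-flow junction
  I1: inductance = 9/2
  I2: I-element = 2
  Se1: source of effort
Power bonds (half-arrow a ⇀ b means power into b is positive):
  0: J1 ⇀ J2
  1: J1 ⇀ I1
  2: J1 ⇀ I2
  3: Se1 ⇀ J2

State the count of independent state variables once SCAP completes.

β3 stroke→J2  (Se1: effort source, stroke at far end)
β0 stroke→J1  (J2 needs exactly one f-in)
β1 stroke→I1  (common-e at J1 fixed by 0)
β2 stroke→I2  (J1 effort already set via bond 0)

2  (I1, I2 all integral)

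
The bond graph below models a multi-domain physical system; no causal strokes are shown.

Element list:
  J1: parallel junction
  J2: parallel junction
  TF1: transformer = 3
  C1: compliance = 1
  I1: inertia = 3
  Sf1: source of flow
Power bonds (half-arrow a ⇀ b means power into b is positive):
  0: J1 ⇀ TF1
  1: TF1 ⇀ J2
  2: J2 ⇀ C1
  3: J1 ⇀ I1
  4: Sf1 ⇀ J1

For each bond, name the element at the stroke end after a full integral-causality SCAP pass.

b0 |J1
b1 |TF1
b2 |J2
b3 |I1
b4 |Sf1

#4 stroke→Sf1  (Sf1: flow source, stroke at near end)
#2 stroke→J2  (C1 outputs effort q/C1)
#1 stroke→TF1  (0-jn J2 has e-setter on 2)
#0 stroke→J1  (TF TF1: opposite of bond 1)
#3 stroke→I1  (J1: bond 0 brought effort, rest push out)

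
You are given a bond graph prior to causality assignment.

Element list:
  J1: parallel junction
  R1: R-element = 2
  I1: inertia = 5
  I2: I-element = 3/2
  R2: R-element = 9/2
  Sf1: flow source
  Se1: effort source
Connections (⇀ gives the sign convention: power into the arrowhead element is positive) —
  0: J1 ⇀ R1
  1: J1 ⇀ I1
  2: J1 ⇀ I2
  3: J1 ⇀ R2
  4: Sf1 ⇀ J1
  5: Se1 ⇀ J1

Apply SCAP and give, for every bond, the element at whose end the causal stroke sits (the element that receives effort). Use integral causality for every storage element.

b4 stroke at Sf1  (source Sf1 imposes f)
b5 stroke at J1  (Se1 (Se) sets effort on bond)
b0 stroke at R1  (0-jn J1 has e-setter on 5)
b1 stroke at I1  (common-e at J1 fixed by 5)
b2 stroke at I2  (0-jn J1 has e-setter on 5)
b3 stroke at R2  (J1: bond 5 brought effort, rest push out)

β0 |R1
β1 |I1
β2 |I2
β3 |R2
β4 |Sf1
β5 |J1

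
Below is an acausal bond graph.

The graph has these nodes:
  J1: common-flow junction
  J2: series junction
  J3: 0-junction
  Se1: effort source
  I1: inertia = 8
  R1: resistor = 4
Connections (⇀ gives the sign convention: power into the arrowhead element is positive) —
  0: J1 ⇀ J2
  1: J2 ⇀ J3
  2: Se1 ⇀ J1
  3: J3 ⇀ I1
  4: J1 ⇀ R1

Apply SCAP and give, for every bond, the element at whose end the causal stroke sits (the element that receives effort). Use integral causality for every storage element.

β2 →J1  (Se1: effort source, stroke at far end)
β3 →I1  (I1: I, integral causality)
β1 →J3  (J3: last free bond brings effort in)
β0 →J2  (common-f at J2 fixed by 1)
β4 →J1  (common-f at J1 fixed by 0)

b0 →J2
b1 →J3
b2 →J1
b3 →I1
b4 →J1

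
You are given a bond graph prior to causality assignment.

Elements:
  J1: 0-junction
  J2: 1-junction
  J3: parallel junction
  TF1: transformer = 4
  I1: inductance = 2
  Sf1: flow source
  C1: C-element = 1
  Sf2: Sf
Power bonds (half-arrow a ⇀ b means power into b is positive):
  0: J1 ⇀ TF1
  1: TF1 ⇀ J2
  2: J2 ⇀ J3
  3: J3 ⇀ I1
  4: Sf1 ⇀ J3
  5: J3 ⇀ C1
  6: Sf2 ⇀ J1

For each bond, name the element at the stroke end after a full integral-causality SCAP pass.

β0 stroke→J1
β1 stroke→TF1
β2 stroke→J2
β3 stroke→I1
β4 stroke→Sf1
β5 stroke→J3
β6 stroke→Sf2

#4 stroke at Sf1  (source Sf1 imposes f)
#6 stroke at Sf2  (Sf2 (Sf) sets flow on bond)
#0 stroke at J1  (closing 0-jn rule on J1)
#1 stroke at TF1  (TF TF1: opposite of bond 0)
#2 stroke at J2  (1-jn J2 has f-setter on 1)
#3 stroke at I1  (I1 integral (f out))
#5 stroke at J3  (only one effort-in slot at J3)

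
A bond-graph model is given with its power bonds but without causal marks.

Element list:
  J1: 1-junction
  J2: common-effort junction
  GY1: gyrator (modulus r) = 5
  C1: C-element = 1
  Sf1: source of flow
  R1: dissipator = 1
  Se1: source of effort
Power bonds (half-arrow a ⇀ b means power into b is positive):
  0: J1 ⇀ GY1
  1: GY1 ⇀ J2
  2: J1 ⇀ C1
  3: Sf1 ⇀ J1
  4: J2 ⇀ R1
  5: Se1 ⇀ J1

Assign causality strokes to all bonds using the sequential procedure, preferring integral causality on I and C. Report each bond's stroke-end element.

#3 |Sf1  (Sf1 fixes flow; stroke at Sf1)
#5 |J1  (Se1 fixes effort; stroke away)
#0 |J1  (J1 flow already set via bond 3)
#2 |J1  (common-f at J1 fixed by 3)
#1 |J2  (GY GY1: same side as bond 0)
#4 |R1  (0-jn J2 has e-setter on 1)

b0 stroke at J1
b1 stroke at J2
b2 stroke at J1
b3 stroke at Sf1
b4 stroke at R1
b5 stroke at J1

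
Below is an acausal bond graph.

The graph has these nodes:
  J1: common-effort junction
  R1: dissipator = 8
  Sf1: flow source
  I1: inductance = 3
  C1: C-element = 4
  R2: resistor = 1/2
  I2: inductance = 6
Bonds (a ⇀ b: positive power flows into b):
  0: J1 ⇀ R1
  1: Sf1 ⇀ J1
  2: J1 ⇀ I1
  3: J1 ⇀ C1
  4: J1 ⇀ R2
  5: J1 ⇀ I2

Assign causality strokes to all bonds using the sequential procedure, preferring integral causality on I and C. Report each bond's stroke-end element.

bond 1 →Sf1  (source Sf1 imposes f)
bond 2 →I1  (I1: I, integral causality)
bond 3 →J1  (C1 outputs effort q/C1)
bond 0 →R1  (common-e at J1 fixed by 3)
bond 4 →R2  (common-e at J1 fixed by 3)
bond 5 →I2  (0-jn J1 has e-setter on 3)

β0 stroke at R1
β1 stroke at Sf1
β2 stroke at I1
β3 stroke at J1
β4 stroke at R2
β5 stroke at I2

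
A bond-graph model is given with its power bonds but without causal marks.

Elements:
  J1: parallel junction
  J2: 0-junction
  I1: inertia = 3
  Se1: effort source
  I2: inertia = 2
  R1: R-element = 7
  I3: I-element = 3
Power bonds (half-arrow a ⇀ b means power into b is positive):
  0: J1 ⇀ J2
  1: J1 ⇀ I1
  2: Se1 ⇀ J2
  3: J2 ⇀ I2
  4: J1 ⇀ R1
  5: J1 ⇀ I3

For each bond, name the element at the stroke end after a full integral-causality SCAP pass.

bond 2 |J2  (Se1 (Se) sets effort on bond)
bond 0 |J1  (common-e at J2 fixed by 2)
bond 3 |I2  (J2: bond 2 brought effort, rest push out)
bond 1 |I1  (J1 effort already set via bond 0)
bond 4 |R1  (J1 effort already set via bond 0)
bond 5 |I3  (J1: bond 0 brought effort, rest push out)

β0 stroke at J1
β1 stroke at I1
β2 stroke at J2
β3 stroke at I2
β4 stroke at R1
β5 stroke at I3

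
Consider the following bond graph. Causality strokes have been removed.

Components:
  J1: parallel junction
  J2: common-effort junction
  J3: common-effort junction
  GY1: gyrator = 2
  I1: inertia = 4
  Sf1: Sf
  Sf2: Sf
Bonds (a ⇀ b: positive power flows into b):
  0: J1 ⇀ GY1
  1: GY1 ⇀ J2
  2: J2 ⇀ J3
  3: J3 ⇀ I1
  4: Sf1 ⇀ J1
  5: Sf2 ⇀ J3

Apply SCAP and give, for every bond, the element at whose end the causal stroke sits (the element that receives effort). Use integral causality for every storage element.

bond 4 stroke→Sf1  (Sf1 (Sf) sets flow on bond)
bond 5 stroke→Sf2  (Sf2 (Sf) sets flow on bond)
bond 0 stroke→J1  (only one effort-in slot at J1)
bond 1 stroke→J2  (GY1: gyrator matches bond 0)
bond 2 stroke→J3  (0-jn J2 has e-setter on 1)
bond 3 stroke→I1  (0-jn J3 has e-setter on 2)

#0 stroke at J1
#1 stroke at J2
#2 stroke at J3
#3 stroke at I1
#4 stroke at Sf1
#5 stroke at Sf2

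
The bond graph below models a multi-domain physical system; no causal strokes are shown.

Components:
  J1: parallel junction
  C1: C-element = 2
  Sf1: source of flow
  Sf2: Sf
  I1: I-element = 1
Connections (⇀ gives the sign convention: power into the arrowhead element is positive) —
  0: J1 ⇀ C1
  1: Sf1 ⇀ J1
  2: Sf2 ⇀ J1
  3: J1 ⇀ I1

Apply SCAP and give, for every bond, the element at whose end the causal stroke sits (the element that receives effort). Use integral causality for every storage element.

#1 stroke at Sf1  (Sf1 (Sf) sets flow on bond)
#2 stroke at Sf2  (source Sf2 imposes f)
#0 stroke at J1  (C1: C, integral causality)
#3 stroke at I1  (J1: bond 0 brought effort, rest push out)

bond 0 →J1
bond 1 →Sf1
bond 2 →Sf2
bond 3 →I1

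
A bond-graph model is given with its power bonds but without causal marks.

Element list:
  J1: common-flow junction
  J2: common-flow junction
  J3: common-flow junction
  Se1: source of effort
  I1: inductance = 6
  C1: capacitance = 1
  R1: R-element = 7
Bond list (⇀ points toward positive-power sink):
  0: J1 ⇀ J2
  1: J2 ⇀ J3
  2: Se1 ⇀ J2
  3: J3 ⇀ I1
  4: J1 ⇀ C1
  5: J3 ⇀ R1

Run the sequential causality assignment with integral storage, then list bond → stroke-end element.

#2 stroke→J2  (Se1: effort source, stroke at far end)
#3 stroke→I1  (I1 integral (f out))
#1 stroke→J3  (1-jn J3 has f-setter on 3)
#5 stroke→J3  (J3: bond 3 brought flow, rest push out)
#0 stroke→J2  (J2: bond 1 brought flow, rest push out)
#4 stroke→J1  (1-jn J1 has f-setter on 0)

#0 →J2
#1 →J3
#2 →J2
#3 →I1
#4 →J1
#5 →J3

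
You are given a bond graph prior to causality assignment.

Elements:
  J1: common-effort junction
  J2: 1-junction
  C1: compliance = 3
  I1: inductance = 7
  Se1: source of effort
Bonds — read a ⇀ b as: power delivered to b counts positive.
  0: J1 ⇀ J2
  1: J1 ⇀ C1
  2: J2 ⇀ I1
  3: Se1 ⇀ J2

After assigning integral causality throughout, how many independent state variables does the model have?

2  (C1, I1 all integral)

β3 →J2  (Se1 fixes effort; stroke away)
β1 →J1  (C1 outputs effort q/C1)
β0 →J2  (common-e at J1 fixed by 1)
β2 →I1  (J2 needs exactly one f-in)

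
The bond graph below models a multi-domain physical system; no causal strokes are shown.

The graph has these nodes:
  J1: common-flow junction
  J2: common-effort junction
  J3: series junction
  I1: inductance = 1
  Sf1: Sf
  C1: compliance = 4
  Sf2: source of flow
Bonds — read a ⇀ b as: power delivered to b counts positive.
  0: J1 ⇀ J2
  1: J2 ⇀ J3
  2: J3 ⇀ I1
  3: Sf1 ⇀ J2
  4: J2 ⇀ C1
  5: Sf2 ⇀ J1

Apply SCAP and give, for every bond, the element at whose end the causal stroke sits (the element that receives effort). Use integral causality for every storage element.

bond 0 →J1
bond 1 →J3
bond 2 →I1
bond 3 →Sf1
bond 4 →J2
bond 5 →Sf2

#3 |Sf1  (Sf1 fixes flow; stroke at Sf1)
#5 |Sf2  (Sf2 (Sf) sets flow on bond)
#0 |J1  (J1 flow already set via bond 5)
#2 |I1  (prefer integral on I1)
#1 |J3  (common-f at J3 fixed by 2)
#4 |J2  (J2 needs exactly one e-in)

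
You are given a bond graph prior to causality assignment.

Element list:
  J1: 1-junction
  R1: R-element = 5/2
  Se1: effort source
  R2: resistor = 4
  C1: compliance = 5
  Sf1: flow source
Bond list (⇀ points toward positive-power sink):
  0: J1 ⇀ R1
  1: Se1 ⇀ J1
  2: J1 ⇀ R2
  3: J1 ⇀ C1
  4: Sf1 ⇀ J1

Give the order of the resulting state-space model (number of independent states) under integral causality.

1  (C1 all integral)

β1 |J1  (Se1: effort source, stroke at far end)
β4 |Sf1  (Sf1: flow source, stroke at near end)
β0 |J1  (common-f at J1 fixed by 4)
β2 |J1  (1-jn J1 has f-setter on 4)
β3 |J1  (1-jn J1 has f-setter on 4)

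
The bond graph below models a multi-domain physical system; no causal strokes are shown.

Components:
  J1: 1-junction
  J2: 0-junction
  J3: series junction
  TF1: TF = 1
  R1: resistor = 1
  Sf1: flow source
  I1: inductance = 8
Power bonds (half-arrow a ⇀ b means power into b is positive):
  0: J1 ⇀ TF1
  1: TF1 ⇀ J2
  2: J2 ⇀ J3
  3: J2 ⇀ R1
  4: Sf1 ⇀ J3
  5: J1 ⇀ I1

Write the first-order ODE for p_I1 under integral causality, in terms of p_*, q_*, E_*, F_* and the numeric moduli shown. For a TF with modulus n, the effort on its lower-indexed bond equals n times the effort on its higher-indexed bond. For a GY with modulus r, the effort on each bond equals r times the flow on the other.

#4 |Sf1  (source Sf1 imposes f)
#2 |J3  (J3: bond 4 brought flow, rest push out)
#5 |I1  (I1 outputs flow p/I1)
#0 |J1  (common-f at J1 fixed by 5)
#1 |TF1  (TF1 one-in-one-out from 0)
#3 |J2  (J2 needs exactly one e-in)

dp_I1/dt = F_Sf1 - p_I1/8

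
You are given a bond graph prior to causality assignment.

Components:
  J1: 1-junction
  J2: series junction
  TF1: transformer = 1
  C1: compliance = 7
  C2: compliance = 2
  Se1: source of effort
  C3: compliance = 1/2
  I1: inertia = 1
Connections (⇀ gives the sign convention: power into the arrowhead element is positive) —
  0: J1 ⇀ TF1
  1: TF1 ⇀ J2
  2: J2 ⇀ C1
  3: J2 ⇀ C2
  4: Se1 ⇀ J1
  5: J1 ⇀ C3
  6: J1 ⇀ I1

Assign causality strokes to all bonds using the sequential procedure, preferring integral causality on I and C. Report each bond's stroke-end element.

#0 →J1
#1 →TF1
#2 →J2
#3 →J2
#4 →J1
#5 →J1
#6 →I1

β4 →J1  (source Se1 imposes e)
β2 →J2  (C1 integral (e out))
β3 →J2  (C2 integral (e out))
β1 →TF1  (only one flow-in slot at J2)
β0 →J1  (through TF1, causality passes straight; one stroke at TF1)
β5 →J1  (C3: C, integral causality)
β6 →I1  (J1 needs exactly one f-in)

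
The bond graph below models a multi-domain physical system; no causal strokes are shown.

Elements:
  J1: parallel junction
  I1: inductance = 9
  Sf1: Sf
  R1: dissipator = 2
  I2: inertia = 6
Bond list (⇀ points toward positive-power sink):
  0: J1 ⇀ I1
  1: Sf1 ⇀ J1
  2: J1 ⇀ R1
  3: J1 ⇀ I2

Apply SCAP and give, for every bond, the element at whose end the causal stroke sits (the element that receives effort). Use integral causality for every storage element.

bond 0 stroke at I1
bond 1 stroke at Sf1
bond 2 stroke at J1
bond 3 stroke at I2

#1 |Sf1  (Sf1 fixes flow; stroke at Sf1)
#0 |I1  (prefer integral on I1)
#3 |I2  (I2 integral (f out))
#2 |J1  (closing 0-jn rule on J1)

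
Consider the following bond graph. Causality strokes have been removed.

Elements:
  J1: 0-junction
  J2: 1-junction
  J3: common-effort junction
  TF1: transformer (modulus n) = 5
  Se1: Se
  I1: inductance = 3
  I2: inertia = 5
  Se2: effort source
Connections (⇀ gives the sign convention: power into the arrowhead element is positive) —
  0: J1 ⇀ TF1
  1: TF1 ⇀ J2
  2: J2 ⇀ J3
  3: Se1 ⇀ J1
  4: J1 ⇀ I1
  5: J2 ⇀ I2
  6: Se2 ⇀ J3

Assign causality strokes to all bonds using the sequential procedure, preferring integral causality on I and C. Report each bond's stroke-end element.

β3 →J1  (Se1: effort source, stroke at far end)
β6 →J3  (Se2 (Se) sets effort on bond)
β0 →TF1  (0-jn J1 has e-setter on 3)
β4 →I1  (0-jn J1 has e-setter on 3)
β2 →J2  (J3 effort already set via bond 6)
β1 →J2  (through TF1, causality passes straight; one stroke at TF1)
β5 →I2  (J2: last free bond brings flow in)

b0 |TF1
b1 |J2
b2 |J2
b3 |J1
b4 |I1
b5 |I2
b6 |J3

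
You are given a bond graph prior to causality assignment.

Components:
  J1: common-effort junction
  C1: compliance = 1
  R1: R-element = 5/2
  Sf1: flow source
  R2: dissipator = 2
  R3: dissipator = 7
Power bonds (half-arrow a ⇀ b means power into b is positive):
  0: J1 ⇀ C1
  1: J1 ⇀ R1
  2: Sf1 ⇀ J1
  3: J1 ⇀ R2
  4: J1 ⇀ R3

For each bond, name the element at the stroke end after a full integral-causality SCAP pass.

β2 →Sf1  (source Sf1 imposes f)
β0 →J1  (C1 outputs effort q/C1)
β1 →R1  (common-e at J1 fixed by 0)
β3 →R2  (common-e at J1 fixed by 0)
β4 →R3  (J1: bond 0 brought effort, rest push out)

b0 →J1
b1 →R1
b2 →Sf1
b3 →R2
b4 →R3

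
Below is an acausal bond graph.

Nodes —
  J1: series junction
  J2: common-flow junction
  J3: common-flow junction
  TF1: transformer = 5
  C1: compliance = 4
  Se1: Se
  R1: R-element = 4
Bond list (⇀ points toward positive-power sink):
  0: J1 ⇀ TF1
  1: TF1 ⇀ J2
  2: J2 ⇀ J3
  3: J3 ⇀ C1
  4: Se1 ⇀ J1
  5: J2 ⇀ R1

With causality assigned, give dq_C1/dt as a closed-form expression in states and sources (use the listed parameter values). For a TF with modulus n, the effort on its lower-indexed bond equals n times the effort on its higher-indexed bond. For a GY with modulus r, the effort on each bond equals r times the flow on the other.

b4 →J1  (Se1 (Se) sets effort on bond)
b0 →TF1  (J1 needs exactly one f-in)
b1 →J2  (TF1: transformer flips bond 0)
b3 →J3  (C1: C, integral causality)
b2 →J2  (J3 needs exactly one f-in)
b5 →R1  (closing 1-jn rule on J2)

dq_C1/dt = E_Se1/20 - q_C1/16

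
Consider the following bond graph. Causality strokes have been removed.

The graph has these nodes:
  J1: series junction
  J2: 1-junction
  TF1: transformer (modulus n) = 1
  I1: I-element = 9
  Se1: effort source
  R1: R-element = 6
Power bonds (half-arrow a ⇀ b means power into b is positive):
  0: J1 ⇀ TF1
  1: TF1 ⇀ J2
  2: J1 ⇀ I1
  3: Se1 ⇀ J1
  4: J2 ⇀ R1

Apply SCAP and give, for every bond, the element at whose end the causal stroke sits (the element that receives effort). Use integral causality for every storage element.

b3 stroke at J1  (Se1: effort source, stroke at far end)
b2 stroke at I1  (prefer integral on I1)
b0 stroke at J1  (J1 flow already set via bond 2)
b1 stroke at TF1  (TF1 one-in-one-out from 0)
b4 stroke at J2  (J2 flow already set via bond 1)

β0 stroke at J1
β1 stroke at TF1
β2 stroke at I1
β3 stroke at J1
β4 stroke at J2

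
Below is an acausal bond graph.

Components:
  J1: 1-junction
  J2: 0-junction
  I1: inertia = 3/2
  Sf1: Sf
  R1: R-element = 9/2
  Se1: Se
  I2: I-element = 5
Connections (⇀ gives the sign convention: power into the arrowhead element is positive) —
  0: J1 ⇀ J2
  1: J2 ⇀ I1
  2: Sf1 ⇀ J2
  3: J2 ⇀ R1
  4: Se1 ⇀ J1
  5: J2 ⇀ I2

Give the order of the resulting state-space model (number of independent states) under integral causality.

2  (I1, I2 all integral)

b2 stroke at Sf1  (Sf1 (Sf) sets flow on bond)
b4 stroke at J1  (Se1 (Se) sets effort on bond)
b0 stroke at J2  (closing 1-jn rule on J1)
b1 stroke at I1  (J2 effort already set via bond 0)
b3 stroke at R1  (common-e at J2 fixed by 0)
b5 stroke at I2  (J2 effort already set via bond 0)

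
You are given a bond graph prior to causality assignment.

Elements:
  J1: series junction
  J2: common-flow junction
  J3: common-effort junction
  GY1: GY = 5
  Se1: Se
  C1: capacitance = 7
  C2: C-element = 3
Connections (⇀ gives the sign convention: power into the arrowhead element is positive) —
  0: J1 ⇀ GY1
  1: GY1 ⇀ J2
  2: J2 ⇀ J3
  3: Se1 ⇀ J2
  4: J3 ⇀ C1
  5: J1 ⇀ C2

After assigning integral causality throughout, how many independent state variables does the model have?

2  (C1, C2 all integral)

b3 stroke at J2  (Se1 (Se) sets effort on bond)
b4 stroke at J3  (prefer integral on C1)
b2 stroke at J2  (0-jn J3 has e-setter on 4)
b1 stroke at GY1  (J2 needs exactly one f-in)
b0 stroke at GY1  (GY1: gyrator matches bond 1)
b5 stroke at J1  (common-f at J1 fixed by 0)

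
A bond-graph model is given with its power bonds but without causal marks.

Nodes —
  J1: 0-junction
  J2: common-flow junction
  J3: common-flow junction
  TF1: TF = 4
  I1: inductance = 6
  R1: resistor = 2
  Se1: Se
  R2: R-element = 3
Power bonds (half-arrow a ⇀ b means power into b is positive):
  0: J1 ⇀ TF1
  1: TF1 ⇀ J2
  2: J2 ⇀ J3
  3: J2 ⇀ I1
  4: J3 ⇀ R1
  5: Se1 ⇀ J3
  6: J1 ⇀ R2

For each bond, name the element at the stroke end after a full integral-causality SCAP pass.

#0 |TF1
#1 |J2
#2 |J2
#3 |I1
#4 |J3
#5 |J3
#6 |J1

#5 stroke at J3  (source Se1 imposes e)
#3 stroke at I1  (I1 integral (f out))
#1 stroke at J2  (J2 flow already set via bond 3)
#2 stroke at J2  (J2: bond 3 brought flow, rest push out)
#4 stroke at J3  (1-jn J3 has f-setter on 2)
#0 stroke at TF1  (TF1 one-in-one-out from 1)
#6 stroke at J1  (only one effort-in slot at J1)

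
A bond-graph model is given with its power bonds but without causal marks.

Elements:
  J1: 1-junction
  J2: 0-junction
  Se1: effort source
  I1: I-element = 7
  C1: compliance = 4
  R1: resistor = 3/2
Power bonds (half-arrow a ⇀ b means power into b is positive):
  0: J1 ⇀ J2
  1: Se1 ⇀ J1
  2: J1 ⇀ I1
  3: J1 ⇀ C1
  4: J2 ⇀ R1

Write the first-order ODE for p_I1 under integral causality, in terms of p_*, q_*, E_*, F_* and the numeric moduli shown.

dp_I1/dt = E_Se1 - 3*p_I1/14 - q_C1/4

bond 1 →J1  (Se1: effort source, stroke at far end)
bond 2 →I1  (I1 outputs flow p/I1)
bond 0 →J1  (1-jn J1 has f-setter on 2)
bond 3 →J1  (common-f at J1 fixed by 2)
bond 4 →J2  (J2 needs exactly one e-in)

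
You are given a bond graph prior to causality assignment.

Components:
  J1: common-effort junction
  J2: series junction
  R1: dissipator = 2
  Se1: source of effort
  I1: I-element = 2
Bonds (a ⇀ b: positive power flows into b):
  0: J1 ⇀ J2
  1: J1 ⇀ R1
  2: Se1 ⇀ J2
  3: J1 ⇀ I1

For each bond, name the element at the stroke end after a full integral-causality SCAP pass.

b0 →J1
b1 →R1
b2 →J2
b3 →I1

bond 2 stroke→J2  (source Se1 imposes e)
bond 0 stroke→J1  (only one flow-in slot at J2)
bond 1 stroke→R1  (common-e at J1 fixed by 0)
bond 3 stroke→I1  (common-e at J1 fixed by 0)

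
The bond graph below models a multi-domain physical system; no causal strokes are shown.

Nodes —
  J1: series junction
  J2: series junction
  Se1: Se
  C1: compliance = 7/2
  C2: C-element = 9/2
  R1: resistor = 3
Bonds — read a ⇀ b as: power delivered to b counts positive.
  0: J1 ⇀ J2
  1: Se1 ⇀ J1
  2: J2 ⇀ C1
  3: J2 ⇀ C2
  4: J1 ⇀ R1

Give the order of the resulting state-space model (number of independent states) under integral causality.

2  (C1, C2 all integral)

b1 |J1  (Se1 (Se) sets effort on bond)
b2 |J2  (C1 integral (e out))
b3 |J2  (prefer integral on C2)
b0 |J1  (J2: last free bond brings flow in)
b4 |R1  (closing 1-jn rule on J1)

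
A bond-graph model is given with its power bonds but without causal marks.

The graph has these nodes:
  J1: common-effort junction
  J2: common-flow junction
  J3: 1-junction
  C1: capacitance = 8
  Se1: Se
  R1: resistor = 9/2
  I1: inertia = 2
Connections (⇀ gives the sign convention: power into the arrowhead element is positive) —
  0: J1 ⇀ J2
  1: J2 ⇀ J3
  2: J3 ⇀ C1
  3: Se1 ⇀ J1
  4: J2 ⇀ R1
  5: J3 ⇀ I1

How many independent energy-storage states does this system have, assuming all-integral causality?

2  (C1, I1 all integral)

bond 3 stroke→J1  (source Se1 imposes e)
bond 0 stroke→J2  (J1: bond 3 brought effort, rest push out)
bond 2 stroke→J3  (prefer integral on C1)
bond 5 stroke→I1  (prefer integral on I1)
bond 1 stroke→J3  (J3: bond 5 brought flow, rest push out)
bond 4 stroke→J2  (J2: bond 1 brought flow, rest push out)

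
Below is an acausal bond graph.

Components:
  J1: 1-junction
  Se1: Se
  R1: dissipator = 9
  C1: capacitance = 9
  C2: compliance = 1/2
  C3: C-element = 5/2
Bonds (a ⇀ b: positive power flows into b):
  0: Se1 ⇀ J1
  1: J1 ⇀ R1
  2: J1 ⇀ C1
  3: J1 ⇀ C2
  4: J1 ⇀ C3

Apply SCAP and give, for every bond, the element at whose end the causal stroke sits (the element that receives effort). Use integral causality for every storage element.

β0 |J1  (Se1 (Se) sets effort on bond)
β2 |J1  (C1 outputs effort q/C1)
β3 |J1  (C2 outputs effort q/C2)
β4 |J1  (prefer integral on C3)
β1 |R1  (J1 needs exactly one f-in)

bond 0 |J1
bond 1 |R1
bond 2 |J1
bond 3 |J1
bond 4 |J1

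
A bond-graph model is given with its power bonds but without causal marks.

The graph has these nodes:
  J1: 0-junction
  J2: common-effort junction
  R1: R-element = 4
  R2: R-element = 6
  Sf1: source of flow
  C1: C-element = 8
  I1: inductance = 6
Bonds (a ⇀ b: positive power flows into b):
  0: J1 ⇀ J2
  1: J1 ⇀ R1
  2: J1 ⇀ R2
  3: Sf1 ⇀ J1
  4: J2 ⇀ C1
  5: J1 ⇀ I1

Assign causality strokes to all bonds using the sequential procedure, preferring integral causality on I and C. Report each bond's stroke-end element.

β0 stroke at J1
β1 stroke at R1
β2 stroke at R2
β3 stroke at Sf1
β4 stroke at J2
β5 stroke at I1

b3 stroke→Sf1  (source Sf1 imposes f)
b4 stroke→J2  (C1 integral (e out))
b0 stroke→J1  (common-e at J2 fixed by 4)
b1 stroke→R1  (0-jn J1 has e-setter on 0)
b2 stroke→R2  (J1: bond 0 brought effort, rest push out)
b5 stroke→I1  (0-jn J1 has e-setter on 0)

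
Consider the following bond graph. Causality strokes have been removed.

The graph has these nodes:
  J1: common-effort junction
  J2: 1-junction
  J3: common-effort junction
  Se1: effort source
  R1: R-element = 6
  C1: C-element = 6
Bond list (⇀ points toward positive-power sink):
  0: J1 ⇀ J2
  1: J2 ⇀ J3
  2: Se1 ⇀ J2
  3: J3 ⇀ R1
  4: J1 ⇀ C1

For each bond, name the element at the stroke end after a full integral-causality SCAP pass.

#0 |J2
#1 |J3
#2 |J2
#3 |R1
#4 |J1

bond 2 →J2  (Se1 (Se) sets effort on bond)
bond 4 →J1  (C1 integral (e out))
bond 0 →J2  (common-e at J1 fixed by 4)
bond 1 →J3  (J2: last free bond brings flow in)
bond 3 →R1  (0-jn J3 has e-setter on 1)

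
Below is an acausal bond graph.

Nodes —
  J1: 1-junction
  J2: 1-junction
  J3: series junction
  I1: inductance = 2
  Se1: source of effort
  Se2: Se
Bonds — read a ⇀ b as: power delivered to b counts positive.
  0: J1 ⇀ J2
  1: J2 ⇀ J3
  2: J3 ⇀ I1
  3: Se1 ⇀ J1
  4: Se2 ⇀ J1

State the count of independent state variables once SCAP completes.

#3 stroke at J1  (source Se1 imposes e)
#4 stroke at J1  (source Se2 imposes e)
#0 stroke at J2  (closing 1-jn rule on J1)
#1 stroke at J3  (closing 1-jn rule on J2)
#2 stroke at I1  (only one flow-in slot at J3)

1  (I1 all integral)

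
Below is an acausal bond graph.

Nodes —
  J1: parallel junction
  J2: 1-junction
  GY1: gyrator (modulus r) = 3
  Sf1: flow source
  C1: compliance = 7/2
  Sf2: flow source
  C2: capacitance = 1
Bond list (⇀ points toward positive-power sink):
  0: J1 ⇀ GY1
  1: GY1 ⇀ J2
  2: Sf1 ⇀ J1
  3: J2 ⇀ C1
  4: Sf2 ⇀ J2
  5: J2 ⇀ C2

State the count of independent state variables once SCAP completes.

bond 2 stroke at Sf1  (Sf1: flow source, stroke at near end)
bond 4 stroke at Sf2  (source Sf2 imposes f)
bond 0 stroke at J1  (J1 needs exactly one e-in)
bond 1 stroke at J2  (1-jn J2 has f-setter on 4)
bond 3 stroke at J2  (1-jn J2 has f-setter on 4)
bond 5 stroke at J2  (J2: bond 4 brought flow, rest push out)

2  (C1, C2 all integral)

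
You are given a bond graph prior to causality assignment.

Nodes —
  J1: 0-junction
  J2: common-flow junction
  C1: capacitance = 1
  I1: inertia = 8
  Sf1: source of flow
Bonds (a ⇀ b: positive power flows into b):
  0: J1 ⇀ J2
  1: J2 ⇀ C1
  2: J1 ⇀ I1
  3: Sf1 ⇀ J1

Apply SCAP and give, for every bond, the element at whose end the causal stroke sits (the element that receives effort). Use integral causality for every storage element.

β3 |Sf1  (source Sf1 imposes f)
β1 |J2  (C1 outputs effort q/C1)
β0 |J1  (only one flow-in slot at J2)
β2 |I1  (0-jn J1 has e-setter on 0)

b0 stroke→J1
b1 stroke→J2
b2 stroke→I1
b3 stroke→Sf1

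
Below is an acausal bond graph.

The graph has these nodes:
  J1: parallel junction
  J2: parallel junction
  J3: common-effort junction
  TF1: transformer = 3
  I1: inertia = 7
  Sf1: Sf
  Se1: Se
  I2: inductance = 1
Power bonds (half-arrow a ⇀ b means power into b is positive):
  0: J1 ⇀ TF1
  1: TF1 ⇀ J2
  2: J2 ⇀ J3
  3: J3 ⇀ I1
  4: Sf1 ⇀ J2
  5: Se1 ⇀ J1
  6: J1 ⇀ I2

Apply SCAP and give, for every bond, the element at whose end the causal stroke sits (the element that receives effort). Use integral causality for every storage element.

bond 4 stroke at Sf1  (source Sf1 imposes f)
bond 5 stroke at J1  (source Se1 imposes e)
bond 0 stroke at TF1  (J1: bond 5 brought effort, rest push out)
bond 6 stroke at I2  (J1 effort already set via bond 5)
bond 1 stroke at J2  (TF1: transformer flips bond 0)
bond 2 stroke at J3  (0-jn J2 has e-setter on 1)
bond 3 stroke at I1  (J3: bond 2 brought effort, rest push out)

bond 0 →TF1
bond 1 →J2
bond 2 →J3
bond 3 →I1
bond 4 →Sf1
bond 5 →J1
bond 6 →I2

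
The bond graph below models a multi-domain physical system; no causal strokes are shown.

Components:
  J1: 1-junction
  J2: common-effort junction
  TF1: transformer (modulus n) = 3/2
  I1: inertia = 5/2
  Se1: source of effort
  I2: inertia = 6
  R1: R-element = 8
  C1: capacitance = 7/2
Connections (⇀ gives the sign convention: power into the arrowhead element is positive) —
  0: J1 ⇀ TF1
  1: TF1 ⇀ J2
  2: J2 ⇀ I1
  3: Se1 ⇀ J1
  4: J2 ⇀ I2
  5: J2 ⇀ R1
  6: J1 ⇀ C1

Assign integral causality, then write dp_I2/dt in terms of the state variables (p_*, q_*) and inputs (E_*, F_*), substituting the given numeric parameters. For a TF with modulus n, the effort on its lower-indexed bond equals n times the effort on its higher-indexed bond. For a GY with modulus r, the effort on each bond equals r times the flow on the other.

dp_I2/dt = 2*E_Se1/3 - 4*q_C1/21

bond 3 |J1  (Se1 (Se) sets effort on bond)
bond 2 |I1  (prefer integral on I1)
bond 4 |I2  (I2: I, integral causality)
bond 6 |J1  (C1 outputs effort q/C1)
bond 0 |TF1  (J1: last free bond brings flow in)
bond 1 |J2  (through TF1, causality passes straight; one stroke at TF1)
bond 5 |R1  (common-e at J2 fixed by 1)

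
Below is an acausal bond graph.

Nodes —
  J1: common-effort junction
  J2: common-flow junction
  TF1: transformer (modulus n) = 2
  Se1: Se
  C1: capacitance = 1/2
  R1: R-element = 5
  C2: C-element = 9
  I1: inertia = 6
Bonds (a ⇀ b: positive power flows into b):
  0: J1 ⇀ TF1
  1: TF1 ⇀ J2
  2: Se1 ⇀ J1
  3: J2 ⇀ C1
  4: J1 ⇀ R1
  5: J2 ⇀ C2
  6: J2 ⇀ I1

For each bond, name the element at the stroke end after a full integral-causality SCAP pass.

b0 stroke→TF1
b1 stroke→J2
b2 stroke→J1
b3 stroke→J2
b4 stroke→R1
b5 stroke→J2
b6 stroke→I1

β2 |J1  (Se1: effort source, stroke at far end)
β0 |TF1  (J1 effort already set via bond 2)
β4 |R1  (J1 effort already set via bond 2)
β1 |J2  (TF1: transformer flips bond 0)
β3 |J2  (C1: C, integral causality)
β5 |J2  (C2 outputs effort q/C2)
β6 |I1  (closing 1-jn rule on J2)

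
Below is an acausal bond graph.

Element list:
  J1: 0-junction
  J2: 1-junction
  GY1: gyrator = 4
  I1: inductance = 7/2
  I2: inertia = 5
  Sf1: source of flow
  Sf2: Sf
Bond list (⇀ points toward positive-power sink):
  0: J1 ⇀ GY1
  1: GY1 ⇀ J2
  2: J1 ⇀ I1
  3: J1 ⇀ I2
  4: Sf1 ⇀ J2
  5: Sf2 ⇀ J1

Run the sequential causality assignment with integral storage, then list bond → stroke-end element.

#0 |J1
#1 |J2
#2 |I1
#3 |I2
#4 |Sf1
#5 |Sf2

b4 stroke→Sf1  (Sf1 (Sf) sets flow on bond)
b5 stroke→Sf2  (Sf2 (Sf) sets flow on bond)
b1 stroke→J2  (common-f at J2 fixed by 4)
b0 stroke→J1  (through GY1, causality inverts; strokes same side of GY1)
b2 stroke→I1  (J1: bond 0 brought effort, rest push out)
b3 stroke→I2  (J1 effort already set via bond 0)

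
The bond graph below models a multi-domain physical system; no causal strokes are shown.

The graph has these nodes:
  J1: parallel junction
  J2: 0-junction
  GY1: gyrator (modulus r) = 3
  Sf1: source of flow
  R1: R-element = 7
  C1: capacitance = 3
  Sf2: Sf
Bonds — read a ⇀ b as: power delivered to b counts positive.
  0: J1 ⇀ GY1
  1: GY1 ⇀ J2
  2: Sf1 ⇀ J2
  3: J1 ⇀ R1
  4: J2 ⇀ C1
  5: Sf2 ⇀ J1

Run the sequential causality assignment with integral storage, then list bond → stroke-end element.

bond 2 |Sf1  (Sf1 (Sf) sets flow on bond)
bond 5 |Sf2  (Sf2: flow source, stroke at near end)
bond 4 |J2  (C1 outputs effort q/C1)
bond 1 |GY1  (J2: bond 4 brought effort, rest push out)
bond 0 |GY1  (GY GY1: same side as bond 1)
bond 3 |J1  (J1: last free bond brings effort in)

β0 stroke→GY1
β1 stroke→GY1
β2 stroke→Sf1
β3 stroke→J1
β4 stroke→J2
β5 stroke→Sf2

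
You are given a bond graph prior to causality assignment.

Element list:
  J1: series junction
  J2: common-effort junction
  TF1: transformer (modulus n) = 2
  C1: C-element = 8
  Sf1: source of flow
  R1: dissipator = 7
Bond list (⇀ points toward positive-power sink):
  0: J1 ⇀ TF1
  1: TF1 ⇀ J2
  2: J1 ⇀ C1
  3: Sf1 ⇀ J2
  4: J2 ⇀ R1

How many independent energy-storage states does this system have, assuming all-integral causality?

#3 →Sf1  (source Sf1 imposes f)
#2 →J1  (C1 outputs effort q/C1)
#0 →TF1  (only one flow-in slot at J1)
#1 →J2  (TF TF1: opposite of bond 0)
#4 →R1  (common-e at J2 fixed by 1)

1  (C1 all integral)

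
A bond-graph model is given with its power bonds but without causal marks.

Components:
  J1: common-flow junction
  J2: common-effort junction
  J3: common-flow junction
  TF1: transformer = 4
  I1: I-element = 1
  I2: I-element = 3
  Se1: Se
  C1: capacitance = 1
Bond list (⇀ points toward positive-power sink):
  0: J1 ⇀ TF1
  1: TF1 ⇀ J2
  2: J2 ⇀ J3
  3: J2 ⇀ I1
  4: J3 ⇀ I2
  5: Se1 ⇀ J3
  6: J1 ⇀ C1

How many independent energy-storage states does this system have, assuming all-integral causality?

b5 stroke→J3  (source Se1 imposes e)
b3 stroke→I1  (I1 integral (f out))
b4 stroke→I2  (I2: I, integral causality)
b2 stroke→J3  (1-jn J3 has f-setter on 4)
b1 stroke→J2  (J2: last free bond brings effort in)
b0 stroke→TF1  (TF1 one-in-one-out from 1)
b6 stroke→J1  (1-jn J1 has f-setter on 0)

3  (C1, I1, I2 all integral)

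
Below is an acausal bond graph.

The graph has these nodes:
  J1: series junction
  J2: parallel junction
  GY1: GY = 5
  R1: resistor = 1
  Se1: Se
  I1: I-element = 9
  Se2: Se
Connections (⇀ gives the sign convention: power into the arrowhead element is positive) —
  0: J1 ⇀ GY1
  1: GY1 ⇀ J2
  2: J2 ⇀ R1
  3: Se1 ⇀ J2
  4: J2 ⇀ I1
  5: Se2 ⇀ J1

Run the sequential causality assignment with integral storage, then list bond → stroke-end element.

bond 3 |J2  (Se1 fixes effort; stroke away)
bond 5 |J1  (Se2: effort source, stroke at far end)
bond 0 |GY1  (only one flow-in slot at J1)
bond 1 |GY1  (J2: bond 3 brought effort, rest push out)
bond 2 |R1  (J2 effort already set via bond 3)
bond 4 |I1  (J2: bond 3 brought effort, rest push out)

β0 |GY1
β1 |GY1
β2 |R1
β3 |J2
β4 |I1
β5 |J1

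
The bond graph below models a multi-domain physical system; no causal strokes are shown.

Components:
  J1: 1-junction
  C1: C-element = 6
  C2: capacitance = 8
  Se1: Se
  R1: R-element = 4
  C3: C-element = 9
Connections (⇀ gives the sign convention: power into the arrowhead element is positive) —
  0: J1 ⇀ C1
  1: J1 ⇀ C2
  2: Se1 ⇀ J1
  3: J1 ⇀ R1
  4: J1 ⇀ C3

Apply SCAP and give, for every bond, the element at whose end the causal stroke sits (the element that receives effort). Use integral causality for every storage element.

bond 2 |J1  (Se1 (Se) sets effort on bond)
bond 0 |J1  (C1: C, integral causality)
bond 1 |J1  (C2 integral (e out))
bond 4 |J1  (C3 integral (e out))
bond 3 |R1  (only one flow-in slot at J1)

bond 0 →J1
bond 1 →J1
bond 2 →J1
bond 3 →R1
bond 4 →J1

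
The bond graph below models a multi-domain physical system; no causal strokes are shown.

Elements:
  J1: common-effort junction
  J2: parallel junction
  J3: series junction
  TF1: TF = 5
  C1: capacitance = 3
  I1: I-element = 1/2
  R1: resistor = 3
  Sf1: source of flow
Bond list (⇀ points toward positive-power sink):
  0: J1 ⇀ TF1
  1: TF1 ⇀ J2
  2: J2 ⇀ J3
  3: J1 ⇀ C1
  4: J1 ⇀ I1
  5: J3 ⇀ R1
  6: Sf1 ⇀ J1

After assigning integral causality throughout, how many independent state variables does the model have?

b6 stroke at Sf1  (source Sf1 imposes f)
b3 stroke at J1  (C1: C, integral causality)
b0 stroke at TF1  (J1: bond 3 brought effort, rest push out)
b4 stroke at I1  (J1 effort already set via bond 3)
b1 stroke at J2  (TF TF1: opposite of bond 0)
b2 stroke at J3  (common-e at J2 fixed by 1)
b5 stroke at R1  (closing 1-jn rule on J3)

2  (C1, I1 all integral)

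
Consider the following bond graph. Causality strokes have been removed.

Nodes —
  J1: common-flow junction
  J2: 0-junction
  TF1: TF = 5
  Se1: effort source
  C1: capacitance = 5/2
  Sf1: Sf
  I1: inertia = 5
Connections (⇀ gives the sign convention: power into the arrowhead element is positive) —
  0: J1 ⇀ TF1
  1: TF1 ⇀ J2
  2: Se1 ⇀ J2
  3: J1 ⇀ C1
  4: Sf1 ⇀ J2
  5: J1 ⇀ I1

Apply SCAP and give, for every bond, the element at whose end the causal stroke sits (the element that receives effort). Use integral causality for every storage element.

b2 stroke at J2  (Se1 (Se) sets effort on bond)
b4 stroke at Sf1  (source Sf1 imposes f)
b1 stroke at TF1  (J2 effort already set via bond 2)
b0 stroke at J1  (TF TF1: opposite of bond 1)
b3 stroke at J1  (C1 outputs effort q/C1)
b5 stroke at I1  (only one flow-in slot at J1)

b0 stroke at J1
b1 stroke at TF1
b2 stroke at J2
b3 stroke at J1
b4 stroke at Sf1
b5 stroke at I1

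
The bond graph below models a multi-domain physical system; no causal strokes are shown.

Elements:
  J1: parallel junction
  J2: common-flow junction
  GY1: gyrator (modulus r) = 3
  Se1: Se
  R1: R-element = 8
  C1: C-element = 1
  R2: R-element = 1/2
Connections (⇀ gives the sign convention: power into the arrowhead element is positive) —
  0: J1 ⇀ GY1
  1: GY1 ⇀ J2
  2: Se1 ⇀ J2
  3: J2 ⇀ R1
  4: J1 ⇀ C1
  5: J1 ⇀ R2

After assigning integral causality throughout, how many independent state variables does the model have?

bond 2 stroke→J2  (source Se1 imposes e)
bond 4 stroke→J1  (C1: C, integral causality)
bond 0 stroke→GY1  (0-jn J1 has e-setter on 4)
bond 5 stroke→R2  (J1: bond 4 brought effort, rest push out)
bond 1 stroke→GY1  (GY GY1: same side as bond 0)
bond 3 stroke→J2  (J2 flow already set via bond 1)

1  (C1 all integral)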